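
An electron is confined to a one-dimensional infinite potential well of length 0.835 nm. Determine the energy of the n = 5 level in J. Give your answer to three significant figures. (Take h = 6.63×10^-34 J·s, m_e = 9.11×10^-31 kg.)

For an infinite well E_n = n²h²/(8m_eL²), so E_1 = h²/(8m_eL²) = (6.63×10^-34)²/(8·9.11×10^-31·(8.35×10^-10 m)²) = 8.651×10^-20 J.
Then E_5 = 5²·E_1 = 25·8.651×10^-20 J = 2.16×10^-18 J.

E_5 = 2.16×10^-18 J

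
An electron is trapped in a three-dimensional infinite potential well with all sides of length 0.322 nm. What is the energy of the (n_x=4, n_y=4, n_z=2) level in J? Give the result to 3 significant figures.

E = 2.09×10^-17 J

For a 3D rectangular well E = (h²/8m_e)·Σ n_i²/L_i² = (6.626×10^-34)²/(8·9.109×10^-31) · [4²/(0.322 nm)² + 4²/(0.322 nm)² + 2²/(0.322 nm)²].
Evaluating gives E = 2.09×10^-17 J.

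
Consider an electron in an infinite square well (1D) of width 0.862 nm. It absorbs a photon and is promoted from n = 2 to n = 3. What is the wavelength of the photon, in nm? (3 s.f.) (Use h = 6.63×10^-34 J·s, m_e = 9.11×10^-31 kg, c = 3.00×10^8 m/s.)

λ = 490 nm

E_1 = h²/(8m_eL²) = 8.117×10^-20 J, so ΔE = (3² − 2²)E_1 = 4.058×10^-19 J.
λ = hc/ΔE = (6.63×10^-34·3.00×10^8)/4.058×10^-19 = 4.90×10^-7 m = 490 nm.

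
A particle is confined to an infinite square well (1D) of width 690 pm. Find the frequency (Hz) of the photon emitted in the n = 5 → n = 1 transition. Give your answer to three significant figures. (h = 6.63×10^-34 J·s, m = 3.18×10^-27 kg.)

f = 1.31×10^12 Hz

E_1 = h²/(8mL²) = 3.629×10^-23 J and ΔE = (5² − 1²)E_1 = 8.710×10^-22 J.
f = ΔE/h = 8.710×10^-22/6.63×10^-34 = 1.31×10^12 Hz.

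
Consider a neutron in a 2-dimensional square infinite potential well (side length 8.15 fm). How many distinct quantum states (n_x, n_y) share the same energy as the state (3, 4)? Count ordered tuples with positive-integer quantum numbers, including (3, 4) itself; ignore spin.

degeneracy = 2

The level has n_x² + n_y² = 25. The ordered positive-integer solutions are (3, 4), (4, 3).
That gives 2 states.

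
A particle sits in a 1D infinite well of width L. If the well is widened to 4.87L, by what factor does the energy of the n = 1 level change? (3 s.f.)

0.0422

E_n ∝ 1/L², so the energy scales by 1/4.87² = 0.0422.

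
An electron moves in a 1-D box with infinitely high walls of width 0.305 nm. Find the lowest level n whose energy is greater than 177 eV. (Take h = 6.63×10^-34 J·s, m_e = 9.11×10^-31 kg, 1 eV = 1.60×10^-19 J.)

E_1 = h²/(8m_eL²) = 6.484×10^-19 J = 4.053 eV.
Need n² > 177/4.053 = 43.67, i.e. n > 6.608.
The smallest integer satisfying this is n = 7.

n = 7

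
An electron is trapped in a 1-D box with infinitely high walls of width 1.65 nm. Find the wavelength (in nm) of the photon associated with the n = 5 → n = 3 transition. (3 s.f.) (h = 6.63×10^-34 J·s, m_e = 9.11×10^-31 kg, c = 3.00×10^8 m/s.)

E_1 = h²/(8m_eL²) = 2.215×10^-20 J, so ΔE = (5² − 3²)E_1 = 3.544×10^-19 J.
λ = hc/ΔE = (6.63×10^-34·3.00×10^8)/3.544×10^-19 = 5.61×10^-7 m = 561 nm.

λ = 561 nm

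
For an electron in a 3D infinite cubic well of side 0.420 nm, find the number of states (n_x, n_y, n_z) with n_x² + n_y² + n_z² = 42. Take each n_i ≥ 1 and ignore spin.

degeneracy = 6

The level has n_x² + n_y² + n_z² = 42. The ordered positive-integer solutions are (1, 4, 5), (1, 5, 4), (4, 1, 5), (4, 5, 1), (5, 1, 4), (5, 4, 1).
That gives 6 states.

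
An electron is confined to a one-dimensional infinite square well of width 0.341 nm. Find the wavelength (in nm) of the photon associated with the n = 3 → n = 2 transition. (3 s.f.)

E_1 = h²/(8m_eL²) = 5.181×10^-19 J, so ΔE = (3² − 2²)E_1 = 2.590×10^-18 J.
λ = hc/ΔE = (6.626×10^-34·2.998×10^8)/2.590×10^-18 = 7.67×10^-8 m = 76.7 nm.

λ = 76.7 nm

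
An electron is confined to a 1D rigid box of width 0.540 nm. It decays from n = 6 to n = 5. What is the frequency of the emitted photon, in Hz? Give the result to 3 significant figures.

f = 3.43×10^15 Hz

E_1 = h²/(8m_eL²) = 2.066×10^-19 J and ΔE = (6² − 5²)E_1 = 2.273×10^-18 J.
f = ΔE/h = 2.273×10^-18/6.626×10^-34 = 3.43×10^15 Hz.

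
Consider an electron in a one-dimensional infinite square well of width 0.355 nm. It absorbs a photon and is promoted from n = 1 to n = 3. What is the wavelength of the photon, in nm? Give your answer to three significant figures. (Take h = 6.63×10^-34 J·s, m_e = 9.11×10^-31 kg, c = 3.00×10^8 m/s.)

λ = 51.9 nm

E_1 = h²/(8m_eL²) = 4.786×10^-19 J, so ΔE = (3² − 1²)E_1 = 3.829×10^-18 J.
λ = hc/ΔE = (6.63×10^-34·3.00×10^8)/3.829×10^-18 = 5.19×10^-8 m = 51.9 nm.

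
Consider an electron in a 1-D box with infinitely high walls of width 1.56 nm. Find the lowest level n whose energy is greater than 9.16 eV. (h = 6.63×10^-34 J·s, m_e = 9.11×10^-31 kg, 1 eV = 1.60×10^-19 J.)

E_1 = h²/(8m_eL²) = 2.478×10^-20 J = 0.1549 eV.
Need n² > 9.16/0.1549 = 59.13, i.e. n > 7.690.
The smallest integer satisfying this is n = 8.

n = 8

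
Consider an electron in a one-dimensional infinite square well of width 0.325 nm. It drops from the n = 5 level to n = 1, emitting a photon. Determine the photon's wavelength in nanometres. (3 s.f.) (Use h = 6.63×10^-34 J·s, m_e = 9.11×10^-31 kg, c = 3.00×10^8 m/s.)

E_1 = h²/(8m_eL²) = 5.710×10^-19 J, so ΔE = (5² − 1²)E_1 = 1.370×10^-17 J.
λ = hc/ΔE = (6.63×10^-34·3.00×10^8)/1.370×10^-17 = 1.45×10^-8 m = 14.5 nm.

λ = 14.5 nm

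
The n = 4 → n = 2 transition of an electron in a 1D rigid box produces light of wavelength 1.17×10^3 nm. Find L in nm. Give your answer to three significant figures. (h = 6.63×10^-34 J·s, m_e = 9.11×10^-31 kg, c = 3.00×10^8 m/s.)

The photon carries ΔE = hc/λ = 6.63×10^-34·3.00×10^8/1.17×10^-6 m = 1.700×10^-19 J.
Since ΔE = (4² − 2²)E_1, E_1 = 1.417×10^-20 J, and L = h/√(8m_eE_1) = 2.06×10^-9 m = 2.06 nm.

L = 2.06 nm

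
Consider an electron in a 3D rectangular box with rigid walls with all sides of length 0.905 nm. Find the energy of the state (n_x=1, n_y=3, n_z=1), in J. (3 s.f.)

E = 8.09×10^-19 J

For a 3D rectangular well E = (h²/8m_e)·Σ n_i²/L_i² = (6.626×10^-34)²/(8·9.109×10^-31) · [1²/(0.905 nm)² + 3²/(0.905 nm)² + 1²/(0.905 nm)²].
Evaluating gives E = 8.09×10^-19 J.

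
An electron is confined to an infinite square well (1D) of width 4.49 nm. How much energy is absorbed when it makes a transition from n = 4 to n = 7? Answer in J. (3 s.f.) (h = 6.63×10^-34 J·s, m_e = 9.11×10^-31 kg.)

E_1 = h²/(8m_eL²) = 2.992×10^-21 J.
|ΔE| = |4² − 7²|·E_1 = 33·2.992×10^-21 J = 9.87×10^-20 J.

|ΔE| = 9.87×10^-20 J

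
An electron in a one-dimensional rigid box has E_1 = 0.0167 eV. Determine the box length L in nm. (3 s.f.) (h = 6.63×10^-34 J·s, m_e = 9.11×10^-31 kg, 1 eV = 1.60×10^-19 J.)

From E_n = n²h²/(8m_eL²), L = n·h/√(8m_eE_n).
E_1 = 0.0167 eV = 2.672×10^-21 J, so L = 1·6.63×10^-34/√(8·9.11×10^-31·2.672×10^-21) = 4.75×10^-9 m = 4.75 nm.

L = 4.75 nm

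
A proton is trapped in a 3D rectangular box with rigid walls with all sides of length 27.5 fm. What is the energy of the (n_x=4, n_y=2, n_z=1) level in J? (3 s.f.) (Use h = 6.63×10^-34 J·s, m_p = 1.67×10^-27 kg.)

For a 3D rectangular well E = (h²/8m_p)·Σ n_i²/L_i² = (6.63×10^-34)²/(8·1.67×10^-27) · [4²/(27.5 fm)² + 2²/(27.5 fm)² + 1²/(27.5 fm)²].
Evaluating gives E = 9.14×10^-13 J.

E = 9.14×10^-13 J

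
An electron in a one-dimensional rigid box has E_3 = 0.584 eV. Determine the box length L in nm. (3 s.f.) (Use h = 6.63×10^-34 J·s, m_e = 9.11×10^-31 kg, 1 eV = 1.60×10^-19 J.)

From E_n = n²h²/(8m_eL²), L = n·h/√(8m_eE_n).
E_3 = 0.584 eV = 9.344×10^-20 J, so L = 3·6.63×10^-34/√(8·9.11×10^-31·9.344×10^-20) = 2.41×10^-9 m = 2.41 nm.

L = 2.41 nm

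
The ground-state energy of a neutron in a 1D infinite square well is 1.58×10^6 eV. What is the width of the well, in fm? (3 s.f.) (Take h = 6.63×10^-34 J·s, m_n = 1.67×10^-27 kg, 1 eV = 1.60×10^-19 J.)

L = 11.4 fm

From E_n = n²h²/(8m_nL²), L = n·h/√(8m_nE_n).
E_1 = 1.58×10^6 eV = 2.528×10^-13 J, so L = 1·6.63×10^-34/√(8·1.67×10^-27·2.528×10^-13) = 1.14×10^-14 m = 11.4 fm.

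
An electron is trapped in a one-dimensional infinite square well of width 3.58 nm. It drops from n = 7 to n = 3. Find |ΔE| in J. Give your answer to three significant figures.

E_1 = h²/(8m_eL²) = 4.701×10^-21 J.
|ΔE| = |7² − 3²|·E_1 = 40·4.701×10^-21 J = 1.88×10^-19 J.

|ΔE| = 1.88×10^-19 J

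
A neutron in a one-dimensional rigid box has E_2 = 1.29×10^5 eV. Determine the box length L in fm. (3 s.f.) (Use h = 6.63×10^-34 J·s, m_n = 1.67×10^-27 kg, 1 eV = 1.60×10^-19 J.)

L = 79.9 fm

From E_n = n²h²/(8m_nL²), L = n·h/√(8m_nE_n).
E_2 = 1.29×10^5 eV = 2.064×10^-14 J, so L = 2·6.63×10^-34/√(8·1.67×10^-27·2.064×10^-14) = 7.99×10^-14 m = 79.9 fm.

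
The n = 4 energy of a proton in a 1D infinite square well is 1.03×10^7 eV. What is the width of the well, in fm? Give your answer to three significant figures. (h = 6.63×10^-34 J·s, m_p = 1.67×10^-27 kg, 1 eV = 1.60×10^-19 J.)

From E_n = n²h²/(8m_pL²), L = n·h/√(8m_pE_n).
E_4 = 1.03×10^7 eV = 1.648×10^-12 J, so L = 4·6.63×10^-34/√(8·1.67×10^-27·1.648×10^-12) = 1.79×10^-14 m = 17.9 fm.

L = 17.9 fm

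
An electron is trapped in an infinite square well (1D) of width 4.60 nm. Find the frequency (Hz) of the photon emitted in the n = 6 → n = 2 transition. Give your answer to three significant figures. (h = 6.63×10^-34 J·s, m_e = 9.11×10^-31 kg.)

f = 1.38×10^14 Hz

E_1 = h²/(8m_eL²) = 2.850×10^-21 J and ΔE = (6² − 2²)E_1 = 9.120×10^-20 J.
f = ΔE/h = 9.120×10^-20/6.63×10^-34 = 1.38×10^14 Hz.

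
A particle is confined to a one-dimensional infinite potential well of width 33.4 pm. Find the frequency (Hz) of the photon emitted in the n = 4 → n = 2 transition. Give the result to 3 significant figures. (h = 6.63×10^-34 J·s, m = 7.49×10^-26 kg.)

E_1 = h²/(8mL²) = 6.576×10^-22 J and ΔE = (4² − 2²)E_1 = 7.891×10^-21 J.
f = ΔE/h = 7.891×10^-21/6.63×10^-34 = 1.19×10^13 Hz.

f = 1.19×10^13 Hz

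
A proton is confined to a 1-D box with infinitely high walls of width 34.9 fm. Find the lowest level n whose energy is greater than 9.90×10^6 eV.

n = 8

E_1 = h²/(8m_pL²) = 2.693×10^-14 J = 1.681×10^5 eV.
Need n² > 9.90×10^6/1.681×10^5 = 58.89, i.e. n > 7.674.
The smallest integer satisfying this is n = 8.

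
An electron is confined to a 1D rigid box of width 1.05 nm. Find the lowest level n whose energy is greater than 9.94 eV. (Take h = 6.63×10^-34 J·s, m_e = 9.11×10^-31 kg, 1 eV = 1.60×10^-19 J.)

n = 6

E_1 = h²/(8m_eL²) = 5.471×10^-20 J = 0.3419 eV.
Need n² > 9.94/0.3419 = 29.07, i.e. n > 5.392.
The smallest integer satisfying this is n = 6.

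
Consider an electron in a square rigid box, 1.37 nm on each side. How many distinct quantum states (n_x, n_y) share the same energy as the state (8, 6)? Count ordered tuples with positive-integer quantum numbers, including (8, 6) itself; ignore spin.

degeneracy = 2

The level has n_x² + n_y² = 100. The ordered positive-integer solutions are (6, 8), (8, 6).
That gives 2 states.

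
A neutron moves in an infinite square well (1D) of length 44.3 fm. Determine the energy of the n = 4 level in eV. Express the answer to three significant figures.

E_4 = 1.67×10^6 eV

For an infinite well E_n = n²h²/(8m_nL²), so E_1 = h²/(8m_nL²) = (6.626×10^-34)²/(8·1.675×10^-27·(4.43×10^-14 m)²) = 1.670×10^-14 J.
Then E_4 = 4²·E_1 = 16·1.670×10^-14 J = 2.672×10^-13 J.
Converting, E_4 = 2.672×10^-13 J / (1.602×10^-19 J/eV) = 1.67×10^6 eV.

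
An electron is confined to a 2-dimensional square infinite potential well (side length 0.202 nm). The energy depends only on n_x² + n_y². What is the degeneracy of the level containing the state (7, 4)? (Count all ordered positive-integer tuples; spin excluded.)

degeneracy = 4

The level has n_x² + n_y² = 65. The ordered positive-integer solutions are (1, 8), (4, 7), (7, 4), (8, 1).
That gives 4 states.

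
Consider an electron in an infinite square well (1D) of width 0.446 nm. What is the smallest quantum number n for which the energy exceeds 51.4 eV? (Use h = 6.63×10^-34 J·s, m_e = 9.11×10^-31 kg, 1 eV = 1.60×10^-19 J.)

E_1 = h²/(8m_eL²) = 3.032×10^-19 J = 1.895 eV.
Need n² > 51.4/1.895 = 27.12, i.e. n > 5.208.
The smallest integer satisfying this is n = 6.

n = 6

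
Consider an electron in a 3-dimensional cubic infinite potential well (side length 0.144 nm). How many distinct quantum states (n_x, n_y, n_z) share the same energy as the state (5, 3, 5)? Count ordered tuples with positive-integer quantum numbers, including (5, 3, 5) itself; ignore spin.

The level has n_x² + n_y² + n_z² = 59. The ordered positive-integer solutions are (1, 3, 7), (1, 7, 3), (3, 1, 7), (3, 5, 5), (3, 7, 1), (5, 3, 5), (5, 5, 3), (7, 1, 3), (7, 3, 1).
That gives 9 states.

degeneracy = 9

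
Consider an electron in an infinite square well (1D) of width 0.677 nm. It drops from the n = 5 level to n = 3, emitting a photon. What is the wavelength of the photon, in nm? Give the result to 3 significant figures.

E_1 = h²/(8m_eL²) = 1.315×10^-19 J, so ΔE = (5² − 3²)E_1 = 2.104×10^-18 J.
λ = hc/ΔE = (6.626×10^-34·2.998×10^8)/2.104×10^-18 = 9.44×10^-8 m = 94.4 nm.

λ = 94.4 nm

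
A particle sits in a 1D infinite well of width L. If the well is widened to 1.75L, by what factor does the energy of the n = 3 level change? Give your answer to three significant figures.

0.327

E_n ∝ 1/L², so the energy scales by 1/1.75² = 0.327.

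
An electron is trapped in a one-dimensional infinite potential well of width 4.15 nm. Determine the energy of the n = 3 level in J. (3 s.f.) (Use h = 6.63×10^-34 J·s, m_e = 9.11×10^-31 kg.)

E_3 = 3.15×10^-20 J

For an infinite well E_n = n²h²/(8m_eL²), so E_1 = h²/(8m_eL²) = (6.63×10^-34)²/(8·9.11×10^-31·(4.15×10^-9 m)²) = 3.502×10^-21 J.
Then E_3 = 3²·E_1 = 9·3.502×10^-21 J = 3.15×10^-20 J.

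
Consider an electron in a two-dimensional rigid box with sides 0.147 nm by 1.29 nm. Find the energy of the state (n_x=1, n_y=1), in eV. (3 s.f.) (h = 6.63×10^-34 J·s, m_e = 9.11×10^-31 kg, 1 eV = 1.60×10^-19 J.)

For a 2D rectangular well E = (h²/8m_e)·Σ n_i²/L_i² = (6.63×10^-34)²/(8·9.11×10^-31) · [1²/(0.147 nm)² + 1²/(1.29 nm)²].
Evaluating gives E = 2.827×10^-18 J = 17.7 eV.

E = 17.7 eV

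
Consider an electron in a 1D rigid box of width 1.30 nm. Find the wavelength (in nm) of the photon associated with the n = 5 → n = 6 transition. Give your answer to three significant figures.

λ = 507 nm

E_1 = h²/(8m_eL²) = 3.565×10^-20 J, so ΔE = (6² − 5²)E_1 = 3.921×10^-19 J.
λ = hc/ΔE = (6.626×10^-34·2.998×10^8)/3.921×10^-19 = 5.07×10^-7 m = 507 nm.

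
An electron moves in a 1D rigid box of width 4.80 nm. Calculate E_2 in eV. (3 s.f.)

For an infinite well E_n = n²h²/(8m_eL²), so E_1 = h²/(8m_eL²) = (6.626×10^-34)²/(8·9.109×10^-31·(4.80×10^-9 m)²) = 2.615×10^-21 J.
Then E_2 = 2²·E_1 = 4·2.615×10^-21 J = 1.046×10^-20 J.
Converting, E_2 = 1.046×10^-20 J / (1.602×10^-19 J/eV) = 0.0653 eV.

E_2 = 0.0653 eV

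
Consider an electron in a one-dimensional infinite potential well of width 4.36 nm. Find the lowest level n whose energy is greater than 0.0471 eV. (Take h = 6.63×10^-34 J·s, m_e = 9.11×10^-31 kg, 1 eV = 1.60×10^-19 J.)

n = 2

E_1 = h²/(8m_eL²) = 3.173×10^-21 J = 0.01983 eV.
Need n² > 0.0471/0.01983 = 2.375, i.e. n > 1.541.
The smallest integer satisfying this is n = 2.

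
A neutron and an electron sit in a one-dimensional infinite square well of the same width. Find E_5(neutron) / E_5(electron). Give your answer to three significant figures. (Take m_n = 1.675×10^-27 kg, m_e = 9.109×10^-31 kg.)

E_n ∝ 1/m at fixed n and L, so the ratio is m_e/m_n = 9.109×10^-31/1.675×10^-27 = 5.44×10^-4.

5.44×10^-4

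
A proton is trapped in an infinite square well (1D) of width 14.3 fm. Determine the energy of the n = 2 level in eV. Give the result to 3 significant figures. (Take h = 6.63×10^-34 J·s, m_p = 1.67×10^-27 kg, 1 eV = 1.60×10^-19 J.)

E_2 = 4.02×10^6 eV

For an infinite well E_n = n²h²/(8m_pL²), so E_1 = h²/(8m_pL²) = (6.63×10^-34)²/(8·1.67×10^-27·(1.43×10^-14 m)²) = 1.609×10^-13 J.
Then E_2 = 2²·E_1 = 4·1.609×10^-13 J = 6.436×10^-13 J.
Converting, E_2 = 6.436×10^-13 J / (1.60×10^-19 J/eV) = 4.02×10^6 eV.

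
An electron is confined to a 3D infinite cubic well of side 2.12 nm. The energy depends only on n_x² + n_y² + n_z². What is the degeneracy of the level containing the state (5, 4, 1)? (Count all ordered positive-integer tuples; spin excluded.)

degeneracy = 6

The level has n_x² + n_y² + n_z² = 42. The ordered positive-integer solutions are (1, 4, 5), (1, 5, 4), (4, 1, 5), (4, 5, 1), (5, 1, 4), (5, 4, 1).
That gives 6 states.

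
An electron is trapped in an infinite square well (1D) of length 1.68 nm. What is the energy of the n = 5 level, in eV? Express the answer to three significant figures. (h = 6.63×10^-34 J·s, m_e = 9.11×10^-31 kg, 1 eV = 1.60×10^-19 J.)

For an infinite well E_n = n²h²/(8m_eL²), so E_1 = h²/(8m_eL²) = (6.63×10^-34)²/(8·9.11×10^-31·(1.68×10^-9 m)²) = 2.137×10^-20 J.
Then E_5 = 5²·E_1 = 25·2.137×10^-20 J = 5.342×10^-19 J.
Converting, E_5 = 5.342×10^-19 J / (1.60×10^-19 J/eV) = 3.34 eV.

E_5 = 3.34 eV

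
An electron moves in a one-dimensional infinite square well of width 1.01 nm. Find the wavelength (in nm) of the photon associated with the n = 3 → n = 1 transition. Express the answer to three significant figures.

E_1 = h²/(8m_eL²) = 5.906×10^-20 J, so ΔE = (3² − 1²)E_1 = 4.725×10^-19 J.
λ = hc/ΔE = (6.626×10^-34·2.998×10^8)/4.725×10^-19 = 4.20×10^-7 m = 420 nm.

λ = 420 nm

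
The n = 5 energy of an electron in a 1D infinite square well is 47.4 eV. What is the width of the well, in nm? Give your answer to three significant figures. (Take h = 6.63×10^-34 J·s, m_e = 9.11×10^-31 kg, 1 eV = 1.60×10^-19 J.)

L = 0.446 nm

From E_n = n²h²/(8m_eL²), L = n·h/√(8m_eE_n).
E_5 = 47.4 eV = 7.584×10^-18 J, so L = 5·6.63×10^-34/√(8·9.11×10^-31·7.584×10^-18) = 4.46×10^-10 m = 0.446 nm.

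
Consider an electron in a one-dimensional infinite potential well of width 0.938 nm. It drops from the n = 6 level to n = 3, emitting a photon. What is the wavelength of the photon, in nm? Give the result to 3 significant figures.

E_1 = h²/(8m_eL²) = 6.848×10^-20 J, so ΔE = (6² − 3²)E_1 = 1.849×10^-18 J.
λ = hc/ΔE = (6.626×10^-34·2.998×10^8)/1.849×10^-18 = 1.07×10^-7 m = 107 nm.

λ = 107 nm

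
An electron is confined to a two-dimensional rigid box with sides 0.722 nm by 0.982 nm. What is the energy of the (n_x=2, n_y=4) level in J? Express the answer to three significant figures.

E = 1.46×10^-18 J

For a 2D rectangular well E = (h²/8m_e)·Σ n_i²/L_i² = (6.626×10^-34)²/(8·9.109×10^-31) · [2²/(0.722 nm)² + 4²/(0.982 nm)²].
Evaluating gives E = 1.46×10^-18 J.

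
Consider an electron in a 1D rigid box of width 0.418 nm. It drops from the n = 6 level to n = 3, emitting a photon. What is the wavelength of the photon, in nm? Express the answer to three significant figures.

λ = 21.3 nm

E_1 = h²/(8m_eL²) = 3.448×10^-19 J, so ΔE = (6² − 3²)E_1 = 9.310×10^-18 J.
λ = hc/ΔE = (6.626×10^-34·2.998×10^8)/9.310×10^-18 = 2.13×10^-8 m = 21.3 nm.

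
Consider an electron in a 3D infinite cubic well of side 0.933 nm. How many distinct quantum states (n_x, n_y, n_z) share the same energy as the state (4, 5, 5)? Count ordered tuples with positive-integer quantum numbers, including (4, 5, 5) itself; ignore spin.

The level has n_x² + n_y² + n_z² = 66. The ordered positive-integer solutions are (1, 1, 8), (1, 4, 7), (1, 7, 4), (1, 8, 1), (4, 1, 7), (4, 5, 5), (4, 7, 1), (5, 4, 5), (5, 5, 4), (7, 1, 4), (7, 4, 1), (8, 1, 1).
That gives 12 states.

degeneracy = 12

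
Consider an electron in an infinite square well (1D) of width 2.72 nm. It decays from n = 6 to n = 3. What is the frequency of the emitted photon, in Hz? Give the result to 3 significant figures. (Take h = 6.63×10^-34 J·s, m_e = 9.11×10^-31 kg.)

E_1 = h²/(8m_eL²) = 8.152×10^-21 J and ΔE = (6² − 3²)E_1 = 2.201×10^-19 J.
f = ΔE/h = 2.201×10^-19/6.63×10^-34 = 3.32×10^14 Hz.

f = 3.32×10^14 Hz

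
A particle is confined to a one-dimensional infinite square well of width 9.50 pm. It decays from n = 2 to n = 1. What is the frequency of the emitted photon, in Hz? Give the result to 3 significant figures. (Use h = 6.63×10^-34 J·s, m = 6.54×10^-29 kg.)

f = 4.21×10^16 Hz

E_1 = h²/(8mL²) = 9.309×10^-18 J and ΔE = (2² − 1²)E_1 = 2.793×10^-17 J.
f = ΔE/h = 2.793×10^-17/6.63×10^-34 = 4.21×10^16 Hz.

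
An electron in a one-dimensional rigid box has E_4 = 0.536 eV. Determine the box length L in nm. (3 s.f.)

From E_n = n²h²/(8m_eL²), L = n·h/√(8m_eE_n).
E_4 = 0.536 eV = 8.587×10^-20 J, so L = 4·6.626×10^-34/√(8·9.109×10^-31·8.587×10^-20) = 3.35×10^-9 m = 3.35 nm.

L = 3.35 nm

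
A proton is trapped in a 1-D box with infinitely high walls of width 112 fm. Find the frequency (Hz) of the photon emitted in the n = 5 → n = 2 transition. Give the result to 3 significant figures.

f = 8.29×10^19 Hz

E_1 = h²/(8m_pL²) = 2.615×10^-15 J and ΔE = (5² − 2²)E_1 = 5.491×10^-14 J.
f = ΔE/h = 5.491×10^-14/6.626×10^-34 = 8.29×10^19 Hz.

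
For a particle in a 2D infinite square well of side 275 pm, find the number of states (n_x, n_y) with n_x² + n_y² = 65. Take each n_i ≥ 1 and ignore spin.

The level has n_x² + n_y² = 65. The ordered positive-integer solutions are (1, 8), (4, 7), (7, 4), (8, 1).
That gives 4 states.

degeneracy = 4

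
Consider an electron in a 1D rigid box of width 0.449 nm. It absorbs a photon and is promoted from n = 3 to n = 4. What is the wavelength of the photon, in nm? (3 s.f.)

E_1 = h²/(8m_eL²) = 2.988×10^-19 J, so ΔE = (4² − 3²)E_1 = 2.092×10^-18 J.
λ = hc/ΔE = (6.626×10^-34·2.998×10^8)/2.092×10^-18 = 9.50×10^-8 m = 95.0 nm.

λ = 95.0 nm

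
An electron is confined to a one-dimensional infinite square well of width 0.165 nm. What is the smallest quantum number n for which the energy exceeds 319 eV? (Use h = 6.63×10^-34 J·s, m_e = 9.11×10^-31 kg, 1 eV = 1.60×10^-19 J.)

E_1 = h²/(8m_eL²) = 2.215×10^-18 J = 13.84 eV.
Need n² > 319/13.84 = 23.05, i.e. n > 4.801.
The smallest integer satisfying this is n = 5.

n = 5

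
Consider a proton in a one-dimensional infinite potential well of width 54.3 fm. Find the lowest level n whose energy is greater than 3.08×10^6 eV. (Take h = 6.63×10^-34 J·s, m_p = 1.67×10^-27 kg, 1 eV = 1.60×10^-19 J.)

E_1 = h²/(8m_pL²) = 1.116×10^-14 J = 6.975×10^4 eV.
Need n² > 3.08×10^6/6.975×10^4 = 44.16, i.e. n > 6.645.
The smallest integer satisfying this is n = 7.

n = 7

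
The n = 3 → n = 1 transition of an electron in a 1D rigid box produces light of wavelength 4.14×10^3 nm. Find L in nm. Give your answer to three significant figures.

L = 3.17 nm

The photon carries ΔE = hc/λ = 6.626×10^-34·2.998×10^8/4.14×10^-6 m = 4.798×10^-20 J.
Since ΔE = (3² − 1²)E_1, E_1 = 5.998×10^-21 J, and L = h/√(8m_eE_1) = 3.17×10^-9 m = 3.17 nm.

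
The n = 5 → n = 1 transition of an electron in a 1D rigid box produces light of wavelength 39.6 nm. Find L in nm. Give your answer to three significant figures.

L = 0.537 nm

The photon carries ΔE = hc/λ = 6.626×10^-34·2.998×10^8/3.96×10^-8 m = 5.016×10^-18 J.
Since ΔE = (5² − 1²)E_1, E_1 = 2.090×10^-19 J, and L = h/√(8m_eE_1) = 5.37×10^-10 m = 0.537 nm.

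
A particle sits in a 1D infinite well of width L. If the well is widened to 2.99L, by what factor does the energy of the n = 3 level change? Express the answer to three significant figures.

E_n ∝ 1/L², so the energy scales by 1/2.99² = 0.112.

0.112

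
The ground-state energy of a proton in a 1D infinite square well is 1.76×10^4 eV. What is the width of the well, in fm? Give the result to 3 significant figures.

From E_n = n²h²/(8m_pL²), L = n·h/√(8m_pE_n).
E_1 = 1.76×10^4 eV = 2.820×10^-15 J, so L = 1·6.626×10^-34/√(8·1.673×10^-27·2.820×10^-15) = 1.08×10^-13 m = 108 fm.

L = 108 fm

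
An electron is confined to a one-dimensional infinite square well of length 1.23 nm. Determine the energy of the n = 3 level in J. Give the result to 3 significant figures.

E_3 = 3.58×10^-19 J

For an infinite well E_n = n²h²/(8m_eL²), so E_1 = h²/(8m_eL²) = (6.626×10^-34)²/(8·9.109×10^-31·(1.23×10^-9 m)²) = 3.982×10^-20 J.
Then E_3 = 3²·E_1 = 9·3.982×10^-20 J = 3.58×10^-19 J.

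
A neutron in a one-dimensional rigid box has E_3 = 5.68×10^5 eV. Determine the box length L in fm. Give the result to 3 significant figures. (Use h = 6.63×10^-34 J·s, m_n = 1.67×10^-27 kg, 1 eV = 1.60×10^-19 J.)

L = 57.1 fm

From E_n = n²h²/(8m_nL²), L = n·h/√(8m_nE_n).
E_3 = 5.68×10^5 eV = 9.088×10^-14 J, so L = 3·6.63×10^-34/√(8·1.67×10^-27·9.088×10^-14) = 5.71×10^-14 m = 57.1 fm.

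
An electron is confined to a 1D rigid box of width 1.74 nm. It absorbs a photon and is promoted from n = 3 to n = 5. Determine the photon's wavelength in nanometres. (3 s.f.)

E_1 = h²/(8m_eL²) = 1.990×10^-20 J, so ΔE = (5² − 3²)E_1 = 3.184×10^-19 J.
λ = hc/ΔE = (6.626×10^-34·2.998×10^8)/3.184×10^-19 = 6.24×10^-7 m = 624 nm.

λ = 624 nm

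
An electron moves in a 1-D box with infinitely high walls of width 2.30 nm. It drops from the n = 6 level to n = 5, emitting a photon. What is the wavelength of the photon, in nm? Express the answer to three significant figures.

λ = 1.59×10^3 nm

E_1 = h²/(8m_eL²) = 1.139×10^-20 J, so ΔE = (6² − 5²)E_1 = 1.253×10^-19 J.
λ = hc/ΔE = (6.626×10^-34·2.998×10^8)/1.253×10^-19 = 1.59×10^-6 m = 1.59×10^3 nm.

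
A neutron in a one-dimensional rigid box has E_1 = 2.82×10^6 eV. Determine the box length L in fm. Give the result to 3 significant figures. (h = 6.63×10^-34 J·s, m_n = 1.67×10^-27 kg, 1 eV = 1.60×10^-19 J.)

From E_n = n²h²/(8m_nL²), L = n·h/√(8m_nE_n).
E_1 = 2.82×10^6 eV = 4.512×10^-13 J, so L = 1·6.63×10^-34/√(8·1.67×10^-27·4.512×10^-13) = 8.54×10^-15 m = 8.54 fm.

L = 8.54 fm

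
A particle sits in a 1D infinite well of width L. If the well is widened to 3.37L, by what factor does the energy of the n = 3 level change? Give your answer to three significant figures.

E_n ∝ 1/L², so the energy scales by 1/3.37² = 0.0881.

0.0881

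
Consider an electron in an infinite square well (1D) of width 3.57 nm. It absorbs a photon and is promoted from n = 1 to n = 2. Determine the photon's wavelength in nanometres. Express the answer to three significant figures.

E_1 = h²/(8m_eL²) = 4.727×10^-21 J, so ΔE = (2² − 1²)E_1 = 1.418×10^-20 J.
λ = hc/ΔE = (6.626×10^-34·2.998×10^8)/1.418×10^-20 = 1.40×10^-5 m = 1.40×10^4 nm.

λ = 1.40×10^4 nm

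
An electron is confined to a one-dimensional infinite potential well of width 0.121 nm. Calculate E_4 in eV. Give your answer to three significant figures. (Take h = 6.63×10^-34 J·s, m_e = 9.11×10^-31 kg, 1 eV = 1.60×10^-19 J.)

E_4 = 412 eV

For an infinite well E_n = n²h²/(8m_eL²), so E_1 = h²/(8m_eL²) = (6.63×10^-34)²/(8·9.11×10^-31·(1.21×10^-10 m)²) = 4.120×10^-18 J.
Then E_4 = 4²·E_1 = 16·4.120×10^-18 J = 6.592×10^-17 J.
Converting, E_4 = 6.592×10^-17 J / (1.60×10^-19 J/eV) = 412 eV.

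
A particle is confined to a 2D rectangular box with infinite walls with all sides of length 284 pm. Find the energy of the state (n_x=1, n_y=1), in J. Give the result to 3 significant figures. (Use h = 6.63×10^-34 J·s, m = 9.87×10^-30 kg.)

E = 1.38×10^-19 J

For a 2D rectangular well E = (h²/8m)·Σ n_i²/L_i² = (6.63×10^-34)²/(8·9.87×10^-30) · [1²/(284 pm)² + 1²/(284 pm)²].
Evaluating gives E = 1.38×10^-19 J.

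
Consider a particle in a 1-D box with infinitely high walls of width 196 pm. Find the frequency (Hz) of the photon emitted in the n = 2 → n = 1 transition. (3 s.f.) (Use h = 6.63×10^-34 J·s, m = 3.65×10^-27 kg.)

f = 1.77×10^12 Hz

E_1 = h²/(8mL²) = 3.919×10^-22 J and ΔE = (2² − 1²)E_1 = 1.176×10^-21 J.
f = ΔE/h = 1.176×10^-21/6.63×10^-34 = 1.77×10^12 Hz.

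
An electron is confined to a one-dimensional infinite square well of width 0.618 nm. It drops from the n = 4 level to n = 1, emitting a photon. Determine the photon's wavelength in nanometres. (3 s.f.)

λ = 84.0 nm

E_1 = h²/(8m_eL²) = 1.577×10^-19 J, so ΔE = (4² − 1²)E_1 = 2.366×10^-18 J.
λ = hc/ΔE = (6.626×10^-34·2.998×10^8)/2.366×10^-18 = 8.40×10^-8 m = 84.0 nm.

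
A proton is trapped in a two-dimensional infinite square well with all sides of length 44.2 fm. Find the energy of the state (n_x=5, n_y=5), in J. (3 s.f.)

E = 8.40×10^-13 J

For a 2D rectangular well E = (h²/8m_p)·Σ n_i²/L_i² = (6.626×10^-34)²/(8·1.673×10^-27) · [5²/(44.2 fm)² + 5²/(44.2 fm)²].
Evaluating gives E = 8.40×10^-13 J.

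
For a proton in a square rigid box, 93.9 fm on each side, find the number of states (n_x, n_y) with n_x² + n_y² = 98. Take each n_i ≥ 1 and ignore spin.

degeneracy = 1

The level has n_x² + n_y² = 98. The ordered positive-integer solutions are (7, 7).
That gives 1 state.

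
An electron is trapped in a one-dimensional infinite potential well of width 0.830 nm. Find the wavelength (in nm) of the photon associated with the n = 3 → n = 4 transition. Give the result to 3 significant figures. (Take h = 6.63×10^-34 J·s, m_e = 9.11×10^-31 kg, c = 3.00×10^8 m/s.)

E_1 = h²/(8m_eL²) = 8.755×10^-20 J, so ΔE = (4² − 3²)E_1 = 6.129×10^-19 J.
λ = hc/ΔE = (6.63×10^-34·3.00×10^8)/6.129×10^-19 = 3.25×10^-7 m = 325 nm.

λ = 325 nm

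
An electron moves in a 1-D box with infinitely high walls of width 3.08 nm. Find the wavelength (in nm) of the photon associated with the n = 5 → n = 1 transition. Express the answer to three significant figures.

λ = 1.30×10^3 nm

E_1 = h²/(8m_eL²) = 6.351×10^-21 J, so ΔE = (5² − 1²)E_1 = 1.524×10^-19 J.
λ = hc/ΔE = (6.626×10^-34·2.998×10^8)/1.524×10^-19 = 1.30×10^-6 m = 1.30×10^3 nm.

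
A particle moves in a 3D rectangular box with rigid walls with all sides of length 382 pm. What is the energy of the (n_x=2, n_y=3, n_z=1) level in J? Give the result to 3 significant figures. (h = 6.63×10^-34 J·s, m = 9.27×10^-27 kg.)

For a 3D rectangular well E = (h²/8m)·Σ n_i²/L_i² = (6.63×10^-34)²/(8·9.27×10^-27) · [2²/(382 pm)² + 3²/(382 pm)² + 1²/(382 pm)²].
Evaluating gives E = 5.69×10^-22 J.

E = 5.69×10^-22 J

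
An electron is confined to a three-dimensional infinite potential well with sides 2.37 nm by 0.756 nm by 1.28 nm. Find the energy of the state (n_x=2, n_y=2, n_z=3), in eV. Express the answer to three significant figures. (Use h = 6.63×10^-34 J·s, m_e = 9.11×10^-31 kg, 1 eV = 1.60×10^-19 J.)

E = 4.98 eV

For a 3D rectangular well E = (h²/8m_e)·Σ n_i²/L_i² = (6.63×10^-34)²/(8·9.11×10^-31) · [2²/(2.37 nm)² + 2²/(0.756 nm)² + 3²/(1.28 nm)²].
Evaluating gives E = 7.964×10^-19 J = 4.98 eV.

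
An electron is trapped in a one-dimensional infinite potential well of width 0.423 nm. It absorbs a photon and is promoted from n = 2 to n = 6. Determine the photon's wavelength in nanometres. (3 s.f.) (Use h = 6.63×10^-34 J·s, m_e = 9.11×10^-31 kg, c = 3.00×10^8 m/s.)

λ = 18.4 nm

E_1 = h²/(8m_eL²) = 3.371×10^-19 J, so ΔE = (6² − 2²)E_1 = 1.079×10^-17 J.
λ = hc/ΔE = (6.63×10^-34·3.00×10^8)/1.079×10^-17 = 1.84×10^-8 m = 18.4 nm.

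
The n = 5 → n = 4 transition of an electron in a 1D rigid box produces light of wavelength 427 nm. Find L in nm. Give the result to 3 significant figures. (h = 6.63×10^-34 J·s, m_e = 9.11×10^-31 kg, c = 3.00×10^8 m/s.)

L = 1.08 nm

The photon carries ΔE = hc/λ = 6.63×10^-34·3.00×10^8/4.27×10^-7 m = 4.658×10^-19 J.
Since ΔE = (5² − 4²)E_1, E_1 = 5.176×10^-20 J, and L = h/√(8m_eE_1) = 1.08×10^-9 m = 1.08 nm.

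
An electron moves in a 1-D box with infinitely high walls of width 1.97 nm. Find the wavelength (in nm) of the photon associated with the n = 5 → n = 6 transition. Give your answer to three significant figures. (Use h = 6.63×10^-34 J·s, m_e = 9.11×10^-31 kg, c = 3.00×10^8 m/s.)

λ = 1.16×10^3 nm

E_1 = h²/(8m_eL²) = 1.554×10^-20 J, so ΔE = (6² − 5²)E_1 = 1.709×10^-19 J.
λ = hc/ΔE = (6.63×10^-34·3.00×10^8)/1.709×10^-19 = 1.16×10^-6 m = 1.16×10^3 nm.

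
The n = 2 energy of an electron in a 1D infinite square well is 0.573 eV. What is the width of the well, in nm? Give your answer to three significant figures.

L = 1.62 nm

From E_n = n²h²/(8m_eL²), L = n·h/√(8m_eE_n).
E_2 = 0.573 eV = 9.179×10^-20 J, so L = 2·6.626×10^-34/√(8·9.109×10^-31·9.179×10^-20) = 1.62×10^-9 m = 1.62 nm.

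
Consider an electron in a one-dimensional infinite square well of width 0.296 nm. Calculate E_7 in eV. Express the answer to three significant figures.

E_7 = 210 eV

For an infinite well E_n = n²h²/(8m_eL²), so E_1 = h²/(8m_eL²) = (6.626×10^-34)²/(8·9.109×10^-31·(2.96×10^-10 m)²) = 6.876×10^-19 J.
Then E_7 = 7²·E_1 = 49·6.876×10^-19 J = 3.369×10^-17 J.
Converting, E_7 = 3.369×10^-17 J / (1.602×10^-19 J/eV) = 210 eV.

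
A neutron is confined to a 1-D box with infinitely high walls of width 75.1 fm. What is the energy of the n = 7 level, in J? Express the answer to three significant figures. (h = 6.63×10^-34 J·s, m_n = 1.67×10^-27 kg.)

For an infinite well E_n = n²h²/(8m_nL²), so E_1 = h²/(8m_nL²) = (6.63×10^-34)²/(8·1.67×10^-27·(7.51×10^-14 m)²) = 5.834×10^-15 J.
Then E_7 = 7²·E_1 = 49·5.834×10^-15 J = 2.86×10^-13 J.

E_7 = 2.86×10^-13 J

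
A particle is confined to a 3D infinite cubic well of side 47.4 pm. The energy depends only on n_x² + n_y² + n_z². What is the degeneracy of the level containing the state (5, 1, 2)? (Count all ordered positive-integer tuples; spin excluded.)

The level has n_x² + n_y² + n_z² = 30. The ordered positive-integer solutions are (1, 2, 5), (1, 5, 2), (2, 1, 5), (2, 5, 1), (5, 1, 2), (5, 2, 1).
That gives 6 states.

degeneracy = 6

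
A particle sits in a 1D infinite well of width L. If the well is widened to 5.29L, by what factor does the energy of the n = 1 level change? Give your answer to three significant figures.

E_n ∝ 1/L², so the energy scales by 1/5.29² = 0.0357.

0.0357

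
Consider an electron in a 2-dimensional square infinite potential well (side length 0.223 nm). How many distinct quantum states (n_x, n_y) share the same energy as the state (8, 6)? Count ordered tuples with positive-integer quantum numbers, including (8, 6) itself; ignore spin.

The level has n_x² + n_y² = 100. The ordered positive-integer solutions are (6, 8), (8, 6).
That gives 2 states.

degeneracy = 2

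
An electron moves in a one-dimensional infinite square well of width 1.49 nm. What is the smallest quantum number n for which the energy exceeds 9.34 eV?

n = 8

E_1 = h²/(8m_eL²) = 2.714×10^-20 J = 0.1694 eV.
Need n² > 9.34/0.1694 = 55.14, i.e. n > 7.426.
The smallest integer satisfying this is n = 8.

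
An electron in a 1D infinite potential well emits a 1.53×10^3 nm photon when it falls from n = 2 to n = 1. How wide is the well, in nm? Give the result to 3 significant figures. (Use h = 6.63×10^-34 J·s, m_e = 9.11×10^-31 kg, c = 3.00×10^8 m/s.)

L = 1.18 nm

The photon carries ΔE = hc/λ = 6.63×10^-34·3.00×10^8/1.53×10^-6 m = 1.300×10^-19 J.
Since ΔE = (2² − 1²)E_1, E_1 = 4.333×10^-20 J, and L = h/√(8m_eE_1) = 1.18×10^-9 m = 1.18 nm.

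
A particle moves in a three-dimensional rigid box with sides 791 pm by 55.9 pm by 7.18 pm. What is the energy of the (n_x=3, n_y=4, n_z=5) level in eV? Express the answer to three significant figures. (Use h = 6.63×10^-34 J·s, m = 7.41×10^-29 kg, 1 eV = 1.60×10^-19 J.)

For a 3D rectangular well E = (h²/8m)·Σ n_i²/L_i² = (6.63×10^-34)²/(8·7.41×10^-29) · [3²/(791 pm)² + 4²/(55.9 pm)² + 5²/(7.18 pm)²].
Evaluating gives E = 3.634×10^-16 J = 2.27×10^3 eV.

E = 2.27×10^3 eV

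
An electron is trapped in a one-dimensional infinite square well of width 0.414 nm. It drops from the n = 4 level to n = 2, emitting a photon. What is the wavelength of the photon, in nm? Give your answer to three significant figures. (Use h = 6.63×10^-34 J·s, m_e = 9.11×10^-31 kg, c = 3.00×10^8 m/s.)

λ = 47.1 nm

E_1 = h²/(8m_eL²) = 3.519×10^-19 J, so ΔE = (4² − 2²)E_1 = 4.223×10^-18 J.
λ = hc/ΔE = (6.63×10^-34·3.00×10^8)/4.223×10^-18 = 4.71×10^-8 m = 47.1 nm.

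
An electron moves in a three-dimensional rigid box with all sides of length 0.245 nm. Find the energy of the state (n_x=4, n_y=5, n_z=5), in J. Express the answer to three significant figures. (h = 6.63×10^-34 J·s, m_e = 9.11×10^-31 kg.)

E = 6.63×10^-17 J

For a 3D rectangular well E = (h²/8m_e)·Σ n_i²/L_i² = (6.63×10^-34)²/(8·9.11×10^-31) · [4²/(0.245 nm)² + 5²/(0.245 nm)² + 5²/(0.245 nm)²].
Evaluating gives E = 6.63×10^-17 J.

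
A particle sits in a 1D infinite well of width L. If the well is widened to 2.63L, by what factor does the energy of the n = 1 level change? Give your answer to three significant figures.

0.145

E_n ∝ 1/L², so the energy scales by 1/2.63² = 0.145.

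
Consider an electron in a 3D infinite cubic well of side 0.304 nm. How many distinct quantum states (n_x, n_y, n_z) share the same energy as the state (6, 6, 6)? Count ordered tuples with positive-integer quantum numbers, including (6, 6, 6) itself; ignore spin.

degeneracy = 4

The level has n_x² + n_y² + n_z² = 108. The ordered positive-integer solutions are (2, 2, 10), (2, 10, 2), (6, 6, 6), (10, 2, 2).
That gives 4 states.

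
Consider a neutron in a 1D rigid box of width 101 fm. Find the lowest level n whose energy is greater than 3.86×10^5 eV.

n = 5

E_1 = h²/(8m_nL²) = 3.212×10^-15 J = 2.005×10^4 eV.
Need n² > 3.86×10^5/2.005×10^4 = 19.25, i.e. n > 4.387.
The smallest integer satisfying this is n = 5.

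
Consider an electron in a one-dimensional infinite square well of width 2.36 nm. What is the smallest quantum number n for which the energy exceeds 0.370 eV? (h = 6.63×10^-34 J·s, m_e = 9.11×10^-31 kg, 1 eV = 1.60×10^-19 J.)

E_1 = h²/(8m_eL²) = 1.083×10^-20 J = 0.06769 eV.
Need n² > 0.370/0.06769 = 5.466, i.e. n > 2.338.
The smallest integer satisfying this is n = 3.

n = 3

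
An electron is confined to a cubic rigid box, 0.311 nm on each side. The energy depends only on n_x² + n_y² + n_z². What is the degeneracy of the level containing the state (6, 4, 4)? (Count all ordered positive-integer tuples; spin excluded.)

The level has n_x² + n_y² + n_z² = 68. The ordered positive-integer solutions are (4, 4, 6), (4, 6, 4), (6, 4, 4).
That gives 3 states.

degeneracy = 3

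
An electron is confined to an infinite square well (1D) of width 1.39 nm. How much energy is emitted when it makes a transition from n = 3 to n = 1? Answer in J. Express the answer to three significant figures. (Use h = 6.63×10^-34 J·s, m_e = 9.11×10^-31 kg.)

|ΔE| = 2.50×10^-19 J

E_1 = h²/(8m_eL²) = 3.122×10^-20 J.
|ΔE| = |3² − 1²|·E_1 = 8·3.122×10^-20 J = 2.50×10^-19 J.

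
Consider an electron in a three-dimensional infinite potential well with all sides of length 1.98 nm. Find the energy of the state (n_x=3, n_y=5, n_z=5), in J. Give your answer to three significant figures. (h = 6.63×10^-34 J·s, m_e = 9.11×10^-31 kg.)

E = 9.08×10^-19 J

For a 3D rectangular well E = (h²/8m_e)·Σ n_i²/L_i² = (6.63×10^-34)²/(8·9.11×10^-31) · [3²/(1.98 nm)² + 5²/(1.98 nm)² + 5²/(1.98 nm)²].
Evaluating gives E = 9.08×10^-19 J.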